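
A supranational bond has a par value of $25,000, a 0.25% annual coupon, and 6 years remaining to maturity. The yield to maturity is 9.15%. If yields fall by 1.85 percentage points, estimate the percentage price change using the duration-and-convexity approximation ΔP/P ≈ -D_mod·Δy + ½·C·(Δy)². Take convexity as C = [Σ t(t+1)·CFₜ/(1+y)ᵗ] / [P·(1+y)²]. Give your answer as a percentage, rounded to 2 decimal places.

With y = 0.0915:
  t   CF        PV=CF/(1+0.0915)^t    t·PV        t(t+1)·PV
  1        62.50        57.2607        57.2607         114.5213
  2        62.50        52.4605       104.9210         314.7631
  3        62.50        48.0628       144.1883         576.7532
  4        62.50        44.0337       176.1348         880.6738
  5        62.50        40.3424       201.7118       1,210.2708
  6    25,062.50    14,821.1516    88,926.9096     622,488.3674
  Σ                 15,063.3116    89,611.1262     625,585.3496
P = 15,063.3116; D_Mac = 5.94897 yrs; D_mod = 5.45027 yrs; C = 34.85930.
Duration effect: -5.45027 × (-0.0185) = +0.100830
Convexity effect: 0.5 × 34.85930 × (-0.0185)² = +0.0059653
ΔP/P ≈ +0.100830 + 0.0059653 = +0.106795 = +10.6795%.

+10.68%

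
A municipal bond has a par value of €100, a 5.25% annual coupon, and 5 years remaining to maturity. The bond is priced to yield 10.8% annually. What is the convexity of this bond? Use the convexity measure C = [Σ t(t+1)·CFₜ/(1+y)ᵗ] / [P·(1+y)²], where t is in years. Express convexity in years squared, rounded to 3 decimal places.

With y = 0.108:
  t   CF        PV=CF/(1+0.108)^t    t·PV        t(t+1)·PV
  1         5.25         4.7383         4.7383           9.4765
  2         5.25         4.2764         8.5528          25.6585
  3         5.25         3.8596        11.5787          46.3150
  4         5.25         3.4834        13.9335          69.6675
  5       105.25        63.0265       315.1326       1,890.7955
  Σ                     79.3842       353.9359       2,041.9130
P = 79.3842.
Convexity = Σ t(t+1)·PV / [P·(1+y)²] = 2,041.9130 / (79.3842 × 1.227664) = 20.95192.

20.952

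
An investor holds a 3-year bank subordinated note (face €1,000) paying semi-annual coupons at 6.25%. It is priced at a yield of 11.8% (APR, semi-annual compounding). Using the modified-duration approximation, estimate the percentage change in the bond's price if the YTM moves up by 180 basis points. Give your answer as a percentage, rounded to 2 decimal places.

Periodic yield y = 0.059. Modified duration first:
  t   CF        PV=CF/(1+0.059)^t    t·PV
  1        31.25        29.5090        29.5090
  2        31.25        27.8649        55.7299
  3        31.25        26.3125        78.9375
  4        31.25        24.8466        99.3862
  5        31.25        23.4623       117.3114
  6     1,031.25       731.1192     4,386.7153
  Σ                    863.1145     4,767.5893
P = 863.1145; D_Mac = 5.52370 half-year periods = 2.76185 yrs; D_mod = 2.76185/(1+0.059) = 2.60798 yrs.
ΔP/P ≈ -D_mod · Δy = -2.60798 × (+0.018) = -0.046944 = -4.6944%.

-4.69%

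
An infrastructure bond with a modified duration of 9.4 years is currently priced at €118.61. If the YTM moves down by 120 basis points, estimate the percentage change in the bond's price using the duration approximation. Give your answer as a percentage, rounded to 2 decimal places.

+11.28%

Duration approximation: ΔP/P ≈ -D_mod · Δy = -9.4 × (-0.012) = +0.112800.
As a percentage: +11.2800%.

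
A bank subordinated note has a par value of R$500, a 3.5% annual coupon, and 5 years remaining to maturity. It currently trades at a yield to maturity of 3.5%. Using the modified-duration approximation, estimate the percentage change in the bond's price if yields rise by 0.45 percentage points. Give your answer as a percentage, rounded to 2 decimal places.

Periodic yield y = 0.035. Modified duration first:
  t   CF        PV=CF/(1+0.035)^t    t·PV
  1        17.50        16.9082        16.9082
  2        17.50        16.3364        32.6729
  3        17.50        15.7840        47.3520
  4        17.50        15.2502        61.0010
  5       517.50       435.7211     2,178.6056
  Σ                    500.0000     2,336.5396
P = 500.0000; D_Mac = 4.67308 yrs; D_mod = 4.67308/(1+0.035) = 4.51505 yrs.
ΔP/P ≈ -D_mod · Δy = -4.51505 × (+0.0045) = -0.020318 = -2.0318%.

-2.03%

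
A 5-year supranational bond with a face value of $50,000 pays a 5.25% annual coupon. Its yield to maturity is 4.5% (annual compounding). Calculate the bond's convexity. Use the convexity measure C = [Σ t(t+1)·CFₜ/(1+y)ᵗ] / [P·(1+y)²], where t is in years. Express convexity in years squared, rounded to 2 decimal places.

With y = 0.045:
  t   CF        PV=CF/(1+0.045)^t    t·PV        t(t+1)·PV
  1     2,625.00     2,511.9617     2,511.9617       5,023.9234
  2     2,625.00     2,403.7911     4,807.5822      14,422.7467
  3     2,625.00     2,300.2786     6,900.8358      27,603.3430
  4     2,625.00     2,201.2235     8,804.8941      44,024.4705
  5    52,625.00    42,228.9863   211,144.9316   1,266,869.5897
  Σ                 51,646.2413   234,170.2054   1,357,944.0734
P = 51,646.2413.
Convexity = Σ t(t+1)·PV / [P·(1+y)²] = 1,357,944.0734 / (51,646.2413 × 1.092025) = 24.07746.

24.08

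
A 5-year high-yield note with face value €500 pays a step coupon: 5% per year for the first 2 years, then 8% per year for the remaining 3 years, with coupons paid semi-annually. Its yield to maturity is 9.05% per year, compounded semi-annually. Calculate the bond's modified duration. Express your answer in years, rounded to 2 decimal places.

Periodic yield y = 0.04525. First find Macaulay duration:
  t   CF        PV=CF/(1+0.04525)^t    t·PV
  1        12.50        11.9589        11.9589
  2        12.50        11.4411        22.8823
  3        12.50        10.9458        32.8375
  4        12.50        10.4720        41.8880
  5        20.00        16.0298        80.1492
  6        20.00        15.3359        92.0153
  7        20.00        14.6720       102.7039
  8        20.00        14.0368       112.2945
  9        20.00        13.4291       120.8623
  10      520.00       334.0424     3,340.4239
  Σ                    452.3639     3,958.0158
P = 452.3639; Macaulay duration = 3,958.0158 / 452.3639 = 8.74963 half-year periods = 4.37481 years.
Modified duration = D_Mac / (1 + y) = 4.37481 / 1.04525 = 4.18542 years.

4.19 years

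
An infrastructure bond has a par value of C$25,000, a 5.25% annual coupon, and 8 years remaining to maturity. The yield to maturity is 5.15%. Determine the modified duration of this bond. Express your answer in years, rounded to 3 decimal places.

6.409 years

Periodic yield y = 0.0515. First find Macaulay duration:
  t   CF        PV=CF/(1+0.0515)^t    t·PV
  1     1,312.50     1,248.2168     1,248.2168
  2     1,312.50     1,187.0821     2,374.1642
  3     1,312.50     1,128.9416     3,386.8248
  4     1,312.50     1,073.6487     4,294.5948
  5     1,312.50     1,021.0639     5,105.3196
  6     1,312.50       971.0546     5,826.3276
  7     1,312.50       923.4946     6,464.4624
  8    26,312.50    17,607.1027   140,856.8215
  Σ                 25,160.6051   169,556.7317
P = 25,160.6051; Macaulay duration = 169,556.7317 / 25,160.6051 = 6.73898 years.
Modified duration = D_Mac / (1 + y) = 6.73898 / 1.0515 = 6.40892 years.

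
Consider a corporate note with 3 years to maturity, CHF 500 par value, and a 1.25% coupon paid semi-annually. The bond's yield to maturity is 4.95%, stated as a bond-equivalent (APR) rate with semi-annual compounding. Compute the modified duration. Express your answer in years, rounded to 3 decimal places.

Periodic yield y = 0.02475. First find Macaulay duration:
  t   CF        PV=CF/(1+0.02475)^t    t·PV
  1        3.125         3.0495         3.0495
  2        3.125         2.9759         5.9517
  3        3.125         2.9040         8.7120
  4        3.125         2.8339        11.3354
  5        3.125         2.7654        13.8271
  6      503.125       434.4785     2,606.8713
  Σ                    449.0072     2,649.7470
P = 449.0072; Macaulay duration = 2,649.7470 / 449.0072 = 5.90135 half-year periods = 2.95067 years.
Modified duration = D_Mac / (1 + y) = 2.95067 / 1.02475 = 2.87941 years.

2.879 years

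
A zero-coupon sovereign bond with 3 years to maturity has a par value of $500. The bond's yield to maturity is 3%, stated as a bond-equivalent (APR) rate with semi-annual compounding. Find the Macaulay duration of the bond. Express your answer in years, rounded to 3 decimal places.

3.000 years

A zero-coupon bond has a single cash flow at maturity, so its Macaulay duration equals its maturity: 3 years.
(Equivalently: 6 semi-annual periods ÷ 2 = 3 years.)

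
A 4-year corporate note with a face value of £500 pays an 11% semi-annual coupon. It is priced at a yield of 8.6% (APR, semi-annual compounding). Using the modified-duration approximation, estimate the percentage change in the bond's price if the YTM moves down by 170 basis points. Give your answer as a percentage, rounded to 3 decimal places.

Periodic yield y = 0.043. Modified duration first:
  t   CF        PV=CF/(1+0.043)^t    t·PV
  1        27.50        26.3663        26.3663
  2        27.50        25.2792        50.5585
  3        27.50        24.2371        72.7112
  4        27.50        23.2378        92.9513
  5        27.50        22.2798       111.3990
  6        27.50        21.3613       128.1676
  7        27.50        20.4806       143.3642
  8       527.50       376.6587     3,013.2696
  Σ                    539.9007     3,638.7874
P = 539.9007; D_Mac = 6.73973 half-year periods = 3.36987 yrs; D_mod = 3.36987/(1+0.043) = 3.23094 yrs.
ΔP/P ≈ -D_mod · Δy = -3.23094 × (-0.017) = +0.054926 = +5.4926%.

+5.493%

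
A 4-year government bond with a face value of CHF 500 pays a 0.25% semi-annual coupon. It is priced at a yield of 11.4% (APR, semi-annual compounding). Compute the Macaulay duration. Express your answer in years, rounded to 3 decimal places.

3.977 years

Periodic yield y = 0.057. Discount each cash flow and weight by its period:
  t   CF        PV=CF/(1+0.057)^t    t·PV
  1        0.625         0.5913         0.5913
  2        0.625         0.5594         1.1188
  3        0.625         0.5292         1.5877
  4        0.625         0.5007         2.0028
  5        0.625         0.4737         2.3685
  6        0.625         0.4482         2.6889
  7        0.625         0.4240         2.9679
  8      500.625       321.3014     2,570.4113
  Σ                    324.8279     2,583.7373
Price P = Σ PV = 324.8279.
Macaulay duration = Σ(t·PV) / P = 2,583.7373 / 324.8279 = 7.95417 half-year periods.
In years: 7.95417 / 2 = 3.97709 years.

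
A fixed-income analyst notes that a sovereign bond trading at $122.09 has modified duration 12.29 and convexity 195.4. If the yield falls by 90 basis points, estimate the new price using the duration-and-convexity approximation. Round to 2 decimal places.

Duration effect: -D_mod·Δy = -12.29 × (-0.009) = +0.110610
Convexity effect: ½·C·(Δy)² = 0.5 × 195.4 × (-0.009)² = +0.0079137
ΔP/P ≈ +0.110610 + 0.0079137 = +0.1185237
New price ≈ 122.09 × (1 + 0.1185237) = 136.560558533.

$136.56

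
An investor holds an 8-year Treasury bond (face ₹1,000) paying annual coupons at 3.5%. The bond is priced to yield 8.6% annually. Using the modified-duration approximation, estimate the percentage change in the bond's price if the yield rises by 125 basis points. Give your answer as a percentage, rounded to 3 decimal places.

-7.961%

Periodic yield y = 0.086. Modified duration first:
  t   CF        PV=CF/(1+0.086)^t    t·PV
  1        35.00        32.2284        32.2284
  2        35.00        29.6762        59.3524
  3        35.00        27.3262        81.9785
  4        35.00        25.1622       100.6488
  5        35.00        23.1696       115.8481
  6        35.00        21.3348       128.0090
  7        35.00        19.6453       137.5173
  8     1,035.00       534.9359     4,279.4872
  Σ                    713.4786     4,935.0697
P = 713.4786; D_Mac = 6.91691 yrs; D_mod = 6.91691/(1+0.086) = 6.36917 yrs.
ΔP/P ≈ -D_mod · Δy = -6.36917 × (+0.0125) = -0.079615 = -7.9615%.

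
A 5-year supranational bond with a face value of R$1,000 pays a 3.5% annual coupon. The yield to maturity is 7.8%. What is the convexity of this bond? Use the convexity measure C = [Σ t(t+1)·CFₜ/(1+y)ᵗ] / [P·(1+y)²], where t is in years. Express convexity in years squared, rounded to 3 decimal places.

With y = 0.078:
  t   CF        PV=CF/(1+0.078)^t    t·PV        t(t+1)·PV
  1        35.00        32.4675        32.4675          64.9351
  2        35.00        30.1183        60.2366         180.7098
  3        35.00        27.9391        83.8172         335.2687
  4        35.00        25.9175       103.6700         518.3499
  5     1,035.00       710.9623     3,554.8113      21,328.8677
  Σ                    827.4046     3,835.0026      22,428.1312
P = 827.4046.
Convexity = Σ t(t+1)·PV / [P·(1+y)²] = 22,428.1312 / (827.4046 × 1.162084) = 23.32586.

23.326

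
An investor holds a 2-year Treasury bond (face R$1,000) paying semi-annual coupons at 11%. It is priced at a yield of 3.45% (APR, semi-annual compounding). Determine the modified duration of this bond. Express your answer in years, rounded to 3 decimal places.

1.828 years

Periodic yield y = 0.01725. First find Macaulay duration:
  t   CF        PV=CF/(1+0.01725)^t    t·PV
  1        55.00        54.0673        54.0673
  2        55.00        53.1505       106.3010
  3        55.00        52.2492       156.7476
  4     1,055.00       985.2392     3,940.9566
  Σ                  1,144.7062     4,258.0725
P = 1,144.7062; Macaulay duration = 4,258.0725 / 1,144.7062 = 3.71980 half-year periods = 1.85990 years.
Modified duration = D_Mac / (1 + y) = 1.85990 / 1.01725 = 1.82836 years.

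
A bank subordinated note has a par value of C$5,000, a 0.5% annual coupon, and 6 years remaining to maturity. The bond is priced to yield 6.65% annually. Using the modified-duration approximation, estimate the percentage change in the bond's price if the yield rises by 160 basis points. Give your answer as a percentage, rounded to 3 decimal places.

Periodic yield y = 0.0665. Modified duration first:
  t   CF        PV=CF/(1+0.0665)^t    t·PV
  1        25.00        23.4412        23.4412
  2        25.00        21.9795        43.9590
  3        25.00        20.6090        61.8271
  4        25.00        19.3240        77.2959
  5        25.00        18.1191        90.5953
  6     5,025.00     3,414.8443    20,489.0658
  Σ                  3,518.3171    20,786.1843
P = 3,518.3171; D_Mac = 5.90799 yrs; D_mod = 5.90799/(1+0.0665) = 5.53961 yrs.
ΔP/P ≈ -D_mod · Δy = -5.53961 × (+0.016) = -0.088634 = -8.8634%.

-8.863%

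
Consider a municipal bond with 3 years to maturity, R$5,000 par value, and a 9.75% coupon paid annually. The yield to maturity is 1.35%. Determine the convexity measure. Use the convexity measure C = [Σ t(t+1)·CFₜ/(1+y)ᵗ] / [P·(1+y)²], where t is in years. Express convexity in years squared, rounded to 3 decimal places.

With y = 0.0135:
  t   CF        PV=CF/(1+0.0135)^t    t·PV        t(t+1)·PV
  1       487.50       481.0064       481.0064         962.0128
  2       487.50       474.5993       949.1986       2,847.5959
  3     5,487.50     5,271.1245    15,813.3735      63,253.4940
  Σ                  6,226.7302    17,243.5786      67,063.1028
P = 6,226.7302.
Convexity = Σ t(t+1)·PV / [P·(1+y)²] = 67,063.1028 / (6,226.7302 × 1.027182) = 10.48518.

10.485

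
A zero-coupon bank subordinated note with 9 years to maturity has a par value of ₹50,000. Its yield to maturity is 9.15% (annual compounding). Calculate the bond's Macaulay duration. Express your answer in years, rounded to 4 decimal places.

A zero-coupon bond has a single cash flow at maturity, so its Macaulay duration equals its maturity: 9 years.

9.0000 years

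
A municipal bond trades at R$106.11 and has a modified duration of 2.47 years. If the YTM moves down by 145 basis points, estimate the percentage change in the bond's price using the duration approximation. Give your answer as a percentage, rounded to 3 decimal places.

Duration approximation: ΔP/P ≈ -D_mod · Δy = -2.47 × (-0.0145) = +0.035815.
As a percentage: +3.5815%.

+3.582%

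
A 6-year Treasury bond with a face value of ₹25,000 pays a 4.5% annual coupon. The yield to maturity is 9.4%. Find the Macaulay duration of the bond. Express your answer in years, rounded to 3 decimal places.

Periodic yield y = 0.094. Discount each cash flow and weight by its year:
  t   CF        PV=CF/(1+0.094)^t    t·PV
  1     1,125.00     1,028.3364     1,028.3364
  2     1,125.00       939.9784     1,879.9568
  3     1,125.00       859.2124     2,577.6373
  4     1,125.00       785.3861     3,141.5446
  5     1,125.00       717.9032     3,589.5162
  6    26,125.00    15,238.8561    91,433.1364
  Σ                 19,569.6727   103,650.1277
Price P = Σ PV = 19,569.6727.
Macaulay duration = Σ(t·PV) / P = 103,650.1277 / 19,569.6727 = 5.29647 years.

5.296 years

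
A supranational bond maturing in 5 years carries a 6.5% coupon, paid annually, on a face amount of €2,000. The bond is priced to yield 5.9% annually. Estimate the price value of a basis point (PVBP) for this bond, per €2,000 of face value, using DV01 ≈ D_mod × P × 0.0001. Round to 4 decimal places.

€0.8586

Periodic yield y = 0.059.
  t   CF        PV=CF/(1+0.059)^t    t·PV
  1       130.00       122.7573       122.7573
  2       130.00       115.9181       231.8363
  3       130.00       109.4600       328.3800
  4       130.00       103.3617       413.4467
  5     2,130.00     1,599.1890     7,995.9452
  Σ                  2,050.6862     9,092.3655
P = 2,050.6862; D_Mac = 4.43382 yrs; D_mod = 4.18680 yrs.
DV01 ≈ 4.18680 × 2,050.6862 × 0.0001 = 0.858580.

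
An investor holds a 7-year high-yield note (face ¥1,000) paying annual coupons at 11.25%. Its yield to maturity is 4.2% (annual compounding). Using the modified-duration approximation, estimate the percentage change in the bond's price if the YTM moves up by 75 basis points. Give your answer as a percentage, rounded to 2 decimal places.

-3.96%

Periodic yield y = 0.042. Modified duration first:
  t   CF        PV=CF/(1+0.042)^t    t·PV
  1       112.50       107.9655       107.9655
  2       112.50       103.6137       207.2274
  3       112.50        99.4373       298.3119
  4       112.50        95.4293       381.7171
  5       112.50        91.5828       457.9140
  6       112.50        87.8914       527.3482
  7     1,112.50       834.1151     5,838.8057
  Σ                  1,420.0350     7,819.2898
P = 1,420.0350; D_Mac = 5.50641 yrs; D_mod = 5.50641/(1+0.042) = 5.28446 yrs.
ΔP/P ≈ -D_mod · Δy = -5.28446 × (+0.0075) = -0.039633 = -3.9633%.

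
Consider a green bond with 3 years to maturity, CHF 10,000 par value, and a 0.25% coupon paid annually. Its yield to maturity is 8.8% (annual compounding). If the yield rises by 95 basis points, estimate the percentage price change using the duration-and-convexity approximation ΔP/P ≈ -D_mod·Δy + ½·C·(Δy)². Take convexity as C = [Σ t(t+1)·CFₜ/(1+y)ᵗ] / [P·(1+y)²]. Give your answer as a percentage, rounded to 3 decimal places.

With y = 0.088:
  t   CF        PV=CF/(1+0.088)^t    t·PV        t(t+1)·PV
  1        25.00        22.9779        22.9779          45.9559
  2        25.00        21.1194        42.2389         126.7166
  3    10,025.00     7,783.9080    23,351.7241      93,406.8962
  Σ                  7,828.0054    23,416.9409      93,579.5687
P = 7,828.0054; D_Mac = 2.99143 yrs; D_mod = 2.74948 yrs; C = 10.09885.
Duration effect: -2.74948 × (+0.0095) = -0.026120
Convexity effect: 0.5 × 10.09885 × (0.0095)² = +0.0004557
ΔP/P ≈ -0.026120 + 0.0004557 = -0.025664 = -2.5664%.

-2.566%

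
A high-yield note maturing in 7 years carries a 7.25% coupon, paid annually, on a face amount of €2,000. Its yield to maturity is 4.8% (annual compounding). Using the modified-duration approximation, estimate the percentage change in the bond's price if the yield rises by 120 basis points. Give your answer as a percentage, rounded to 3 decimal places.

Periodic yield y = 0.048. Modified duration first:
  t   CF        PV=CF/(1+0.048)^t    t·PV
  1       145.00       138.3588       138.3588
  2       145.00       132.0217       264.0435
  3       145.00       125.9749       377.9248
  4       145.00       120.2051       480.8204
  5       145.00       114.6995       573.4976
  6       145.00       109.4461       656.6766
  7     2,145.00     1,544.8927    10,814.2488
  Σ                  2,285.5989    13,305.5705
P = 2,285.5989; D_Mac = 5.82148 yrs; D_mod = 5.82148/(1+0.048) = 5.55485 yrs.
ΔP/P ≈ -D_mod · Δy = -5.55485 × (+0.012) = -0.066658 = -6.6658%.

-6.666%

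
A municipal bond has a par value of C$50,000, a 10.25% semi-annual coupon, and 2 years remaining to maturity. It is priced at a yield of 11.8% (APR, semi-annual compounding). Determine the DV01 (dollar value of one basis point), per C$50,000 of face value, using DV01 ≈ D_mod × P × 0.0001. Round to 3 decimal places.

C$8.528

Periodic yield y = 0.059.
  t   CF        PV=CF/(1+0.059)^t    t·PV
  1     2,562.50     2,419.7356     2,419.7356
  2     2,562.50     2,284.9250     4,569.8500
  3     2,562.50     2,157.6251     6,472.8754
  4    52,562.50    41,791.9054   167,167.6218
  Σ                 48,654.1912   180,630.0829
P = 48,654.1912; D_Mac = 3.71253 half-year periods = 1.85626 yrs; D_mod = 1.75285 yrs.
DV01 ≈ 1.75285 × 48,654.1912 × 0.0001 = 8.528333.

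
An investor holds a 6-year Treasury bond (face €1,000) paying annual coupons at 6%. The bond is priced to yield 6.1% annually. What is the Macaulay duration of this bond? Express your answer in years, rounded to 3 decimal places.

Periodic yield y = 0.061. Discount each cash flow and weight by its year:
  t   CF        PV=CF/(1+0.061)^t    t·PV
  1        60.00        56.5504        56.5504
  2        60.00        53.2992       106.5983
  3        60.00        50.2348       150.7045
  4        60.00        47.3467       189.3868
  5        60.00        44.6246       223.1230
  6     1,060.00       743.0423     4,458.2540
  Σ                    995.0981     5,184.6172
Price P = Σ PV = 995.0981.
Macaulay duration = Σ(t·PV) / P = 5,184.6172 / 995.0981 = 5.21016 years.

5.210 years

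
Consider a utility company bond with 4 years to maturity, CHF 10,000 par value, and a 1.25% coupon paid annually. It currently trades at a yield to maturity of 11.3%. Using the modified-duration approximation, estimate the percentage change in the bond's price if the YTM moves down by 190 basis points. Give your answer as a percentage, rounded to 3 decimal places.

+6.673%

Periodic yield y = 0.113. Modified duration first:
  t   CF        PV=CF/(1+0.113)^t    t·PV
  1       125.00       112.3091       112.3091
  2       125.00       100.9066       201.8133
  3       125.00        90.6618       271.9855
  4    10,125.00     6,598.0313    26,392.1254
  Σ                  6,901.9089    26,978.2332
P = 6,901.9089; D_Mac = 3.90881 yrs; D_mod = 3.90881/(1+0.113) = 3.51196 yrs.
ΔP/P ≈ -D_mod · Δy = -3.51196 × (-0.019) = +0.066727 = +6.6727%.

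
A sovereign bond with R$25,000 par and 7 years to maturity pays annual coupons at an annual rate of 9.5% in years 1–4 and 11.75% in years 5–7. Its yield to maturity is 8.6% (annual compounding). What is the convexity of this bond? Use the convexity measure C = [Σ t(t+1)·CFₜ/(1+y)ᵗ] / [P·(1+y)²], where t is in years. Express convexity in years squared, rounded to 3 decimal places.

With y = 0.086:
  t   CF        PV=CF/(1+0.086)^t    t·PV        t(t+1)·PV
  1     2,375.00     2,186.9245     2,186.9245       4,373.8490
  2     2,375.00     2,013.7426     4,027.4853      12,082.4558
  3     2,375.00     1,854.2750     5,562.8249      22,251.2998
  4     2,375.00     1,707.4355     6,829.7421      34,148.7105
  5     2,937.50     1,944.5931     9,722.9657      58,337.7942
  6     2,937.50     1,790.6014    10,743.6085      75,205.2595
  7    27,937.50    15,681.1809   109,768.2660     878,146.1279
  Σ                 27,178.7530   148,841.8170   1,084,545.4966
P = 27,178.7530.
Convexity = Σ t(t+1)·PV / [P·(1+y)²] = 1,084,545.4966 / (27,178.7530 × 1.179396) = 33.83441.

33.834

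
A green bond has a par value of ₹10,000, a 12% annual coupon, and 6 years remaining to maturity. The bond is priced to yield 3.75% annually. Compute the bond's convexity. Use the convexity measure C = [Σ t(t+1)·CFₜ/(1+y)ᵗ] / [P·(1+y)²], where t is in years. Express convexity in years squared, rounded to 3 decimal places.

With y = 0.0375:
  t   CF        PV=CF/(1+0.0375)^t    t·PV        t(t+1)·PV
  1     1,200.00     1,156.6265     1,156.6265       2,313.2530
  2     1,200.00     1,114.8207     2,229.6415       6,688.9244
  3     1,200.00     1,074.5260     3,223.5780      12,894.3120
  4     1,200.00     1,035.6877     4,142.7509      20,713.7543
  5     1,200.00       998.2532     4,991.2661      29,947.5966
  6    11,200.00     8,980.2699    53,881.6195     377,171.3366
  Σ                 14,360.1841    69,625.4824     449,729.1768
P = 14,360.1841.
Convexity = Σ t(t+1)·PV / [P·(1+y)²] = 449,729.1768 / (14,360.1841 × 1.076406) = 29.09476.

29.095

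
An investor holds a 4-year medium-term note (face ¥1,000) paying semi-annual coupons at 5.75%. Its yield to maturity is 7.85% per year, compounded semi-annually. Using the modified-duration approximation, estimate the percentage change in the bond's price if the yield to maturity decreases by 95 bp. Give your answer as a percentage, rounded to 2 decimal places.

+3.30%

Periodic yield y = 0.03925. Modified duration first:
  t   CF        PV=CF/(1+0.03925)^t    t·PV
  1        28.75        27.6642        27.6642
  2        28.75        26.6194        53.2387
  3        28.75        25.6140        76.8421
  4        28.75        24.6466        98.5866
  5        28.75        23.7158       118.5790
  6        28.75        22.8201       136.9206
  7        28.75        21.9582       153.7077
  8     1,028.75       756.0484     6,048.3870
  Σ                    929.0867     6,713.9258
P = 929.0867; D_Mac = 7.22637 half-year periods = 3.61319 yrs; D_mod = 3.61319/(1+0.03925) = 3.47672 yrs.
ΔP/P ≈ -D_mod · Δy = -3.47672 × (-0.0095) = +0.033029 = +3.3029%.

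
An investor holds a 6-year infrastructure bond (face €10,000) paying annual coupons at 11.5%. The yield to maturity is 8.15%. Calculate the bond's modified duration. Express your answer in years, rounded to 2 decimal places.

4.39 years

Periodic yield y = 0.0815. First find Macaulay duration:
  t   CF        PV=CF/(1+0.0815)^t    t·PV
  1     1,150.00     1,063.3380     1,063.3380
  2     1,150.00       983.2066     1,966.4132
  3     1,150.00       909.1138     2,727.3415
  4     1,150.00       840.6046     3,362.4183
  5     1,150.00       777.2580     3,886.2902
  6    11,150.00     6,968.1217    41,808.7300
  Σ                 11,541.6427    54,814.5311
P = 11,541.6427; Macaulay duration = 54,814.5311 / 11,541.6427 = 4.74928 years.
Modified duration = D_Mac / (1 + y) = 4.74928 / 1.0815 = 4.39139 years.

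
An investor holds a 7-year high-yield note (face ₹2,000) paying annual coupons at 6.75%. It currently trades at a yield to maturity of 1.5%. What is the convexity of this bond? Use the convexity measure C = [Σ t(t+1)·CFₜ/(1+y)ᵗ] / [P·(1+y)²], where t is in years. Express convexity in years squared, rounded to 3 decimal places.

43.911

With y = 0.015:
  t   CF        PV=CF/(1+0.015)^t    t·PV        t(t+1)·PV
  1       135.00       133.0049       133.0049         266.0099
  2       135.00       131.0393       262.0787         786.2360
  3       135.00       129.1028       387.3084       1,549.2335
  4       135.00       127.1949       508.7795       2,543.8974
  5       135.00       125.3151       626.5757       3,759.4543
  6       135.00       123.4632       740.7792       5,185.4542
  7     2,135.00     1,923.6922    13,465.8454     107,726.7631
  Σ                  2,692.8125    16,124.3717     121,817.0485
P = 2,692.8125.
Convexity = Σ t(t+1)·PV / [P·(1+y)²] = 121,817.0485 / (2,692.8125 × 1.030225) = 43.91065.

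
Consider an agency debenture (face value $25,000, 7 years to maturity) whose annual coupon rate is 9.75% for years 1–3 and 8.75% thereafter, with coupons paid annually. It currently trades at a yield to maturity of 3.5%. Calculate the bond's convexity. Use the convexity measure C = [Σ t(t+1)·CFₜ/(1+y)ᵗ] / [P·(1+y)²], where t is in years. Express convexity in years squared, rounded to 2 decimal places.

With y = 0.035:
  t   CF        PV=CF/(1+0.035)^t    t·PV        t(t+1)·PV
  1     2,437.50     2,355.0725     2,355.0725       4,710.1449
  2     2,437.50     2,275.4323     4,550.8647      13,652.5940
  3     2,437.50     2,198.4853     6,595.4560      26,381.8241
  4     2,187.50     1,906.2799     7,625.1195      38,125.5975
  5     2,187.50     1,841.8163     9,209.0815      55,254.4891
  6     2,187.50     1,779.5327    10,677.1960      74,740.3717
  7    27,187.50    21,369.1292   149,583.9047   1,196,671.2376
  Σ                 33,725.7482   190,596.6948   1,409,536.2589
P = 33,725.7482.
Convexity = Σ t(t+1)·PV / [P·(1+y)²] = 1,409,536.2589 / (33,725.7482 × 1.071225) = 39.01521.

39.02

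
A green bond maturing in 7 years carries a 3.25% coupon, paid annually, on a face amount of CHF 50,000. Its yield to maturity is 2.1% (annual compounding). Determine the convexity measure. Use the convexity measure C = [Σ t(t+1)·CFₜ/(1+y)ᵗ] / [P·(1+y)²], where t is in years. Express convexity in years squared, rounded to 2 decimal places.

With y = 0.021:
  t   CF        PV=CF/(1+0.021)^t    t·PV        t(t+1)·PV
  1     1,625.00     1,591.5769     1,591.5769       3,183.1538
  2     1,625.00     1,558.8412     3,117.6824       9,353.0473
  3     1,625.00     1,526.7789     4,580.3366      18,321.3464
  4     1,625.00     1,495.3760     5,981.5039      29,907.5194
  5     1,625.00     1,464.6190     7,323.0948      43,938.5691
  6     1,625.00     1,434.4946     8,606.9675      60,248.7725
  7    51,625.00    44,635.4451   312,448.1158   2,499,584.9267
  Σ                 53,707.1316   343,649.2780   2,664,537.3351
P = 53,707.1316.
Convexity = Σ t(t+1)·PV / [P·(1+y)²] = 2,664,537.3351 / (53,707.1316 × 1.042441) = 47.59248.

47.59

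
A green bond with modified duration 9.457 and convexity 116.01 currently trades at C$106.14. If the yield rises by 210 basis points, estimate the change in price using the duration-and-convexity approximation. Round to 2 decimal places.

-C$18.36

Duration effect: -D_mod·Δy = -9.457 × (+0.021) = -0.198597
Convexity effect: ½·C·(Δy)² = 0.5 × 116.01 × (0.021)² = +0.025580205
ΔP/P ≈ -0.198597 + 0.025580205 = -0.173016795
ΔP ≈ 106.14 × (-0.173016795) = -18.3640026213.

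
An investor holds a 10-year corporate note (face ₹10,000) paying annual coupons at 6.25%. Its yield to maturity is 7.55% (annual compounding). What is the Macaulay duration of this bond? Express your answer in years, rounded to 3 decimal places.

Periodic yield y = 0.0755. Discount each cash flow and weight by its year:
  t   CF        PV=CF/(1+0.0755)^t    t·PV
  1       625.00       581.1251       581.1251
  2       625.00       540.3301     1,080.6603
  3       625.00       502.3990     1,507.1970
  4       625.00       467.1306     1,868.5226
  5       625.00       434.3381     2,171.6906
  6       625.00       403.8476     2,423.0857
  7       625.00       375.4976     2,628.4829
  8       625.00       349.1377     2,793.1013
  9       625.00       324.6282     2,921.6541
  10   10,625.00     5,131.2691    51,312.6911
  Σ                  9,109.7031    69,288.2106
Price P = Σ PV = 9,109.7031.
Macaulay duration = Σ(t·PV) / P = 69,288.2106 / 9,109.7031 = 7.60598 years.

7.606 years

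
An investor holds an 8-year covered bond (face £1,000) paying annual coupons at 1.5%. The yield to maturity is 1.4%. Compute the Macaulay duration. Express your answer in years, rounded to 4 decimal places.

Periodic yield y = 0.014. Discount each cash flow and weight by its year:
  t   CF        PV=CF/(1+0.014)^t    t·PV
  1        15.00        14.7929        14.7929
  2        15.00        14.5887        29.1773
  3        15.00        14.3872        43.1617
  4        15.00        14.1886        56.7544
  5        15.00        13.9927        69.9635
  6        15.00        13.7995        82.7970
  7        15.00        13.6090        95.2629
  8     1,015.00       908.1601     7,265.2805
  Σ                  1,007.5186     7,657.1902
Price P = Σ PV = 1,007.5186.
Macaulay duration = Σ(t·PV) / P = 7,657.1902 / 1,007.5186 = 7.60005 years.

7.6000 years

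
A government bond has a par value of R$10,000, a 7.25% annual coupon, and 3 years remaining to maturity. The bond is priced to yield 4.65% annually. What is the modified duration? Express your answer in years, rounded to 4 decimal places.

2.6841 years

Periodic yield y = 0.0465. First find Macaulay duration:
  t   CF        PV=CF/(1+0.0465)^t    t·PV
  1       725.00       692.7855       692.7855
  2       725.00       662.0024     1,324.0047
  3    10,725.00     9,357.9259    28,073.7778
  Σ                 10,712.7138    30,090.5680
P = 10,712.7138; Macaulay duration = 30,090.5680 / 10,712.7138 = 2.80887 years.
Modified duration = D_Mac / (1 + y) = 2.80887 / 1.0465 = 2.68406 years.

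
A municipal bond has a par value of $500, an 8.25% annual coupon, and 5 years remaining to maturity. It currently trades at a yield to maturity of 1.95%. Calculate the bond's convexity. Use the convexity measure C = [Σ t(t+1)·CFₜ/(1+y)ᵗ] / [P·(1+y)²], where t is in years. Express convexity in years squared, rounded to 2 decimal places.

24.16

With y = 0.0195:
  t   CF        PV=CF/(1+0.0195)^t    t·PV        t(t+1)·PV
  1        41.25        40.4610        40.4610          80.9220
  2        41.25        39.6871        79.3742         238.1227
  3        41.25        38.9280       116.7840         467.1362
  4        41.25        38.1834       152.7338         763.6688
  5       541.25       491.4301     2,457.1505      14,742.9032
  Σ                    648.6897     2,846.5036      16,292.7528
P = 648.6897.
Convexity = Σ t(t+1)·PV / [P·(1+y)²] = 16,292.7528 / (648.6897 × 1.039380) = 24.16479.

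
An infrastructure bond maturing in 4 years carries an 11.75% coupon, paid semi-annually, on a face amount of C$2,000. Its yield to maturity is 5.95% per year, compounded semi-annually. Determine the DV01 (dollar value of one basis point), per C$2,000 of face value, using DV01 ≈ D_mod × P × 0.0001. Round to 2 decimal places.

C$0.79

Periodic yield y = 0.02975.
  t   CF        PV=CF/(1+0.02975)^t    t·PV
  1       117.50       114.1054       114.1054
  2       117.50       110.8088       221.6176
  3       117.50       107.6075       322.8224
  4       117.50       104.4986       417.9946
  5       117.50       101.4796       507.3981
  6       117.50        98.5478       591.2870
  7       117.50        95.7007       669.9051
  8     2,117.50     1,674.8234    13,398.5870
  Σ                  2,407.5719    16,243.7173
P = 2,407.5719; D_Mac = 6.74693 half-year periods = 3.37346 yrs; D_mod = 3.27600 yrs.
DV01 ≈ 3.27600 × 2,407.5719 × 0.0001 = 0.788721.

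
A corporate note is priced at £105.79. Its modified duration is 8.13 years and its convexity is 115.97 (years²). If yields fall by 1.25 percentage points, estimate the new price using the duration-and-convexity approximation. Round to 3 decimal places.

£117.499

Duration effect: -D_mod·Δy = -8.13 × (-0.0125) = +0.101625
Convexity effect: ½·C·(Δy)² = 0.5 × 115.97 × (-0.0125)² = +0.00906015625
ΔP/P ≈ +0.101625 + 0.00906015625 = +0.11068515625
New price ≈ 105.79 × (1 + 0.11068515625) = 117.4993826796875.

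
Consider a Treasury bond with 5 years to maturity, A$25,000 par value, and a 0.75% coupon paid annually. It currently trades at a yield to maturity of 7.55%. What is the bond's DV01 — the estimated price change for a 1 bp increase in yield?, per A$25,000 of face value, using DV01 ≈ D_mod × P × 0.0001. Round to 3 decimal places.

Periodic yield y = 0.0755.
  t   CF        PV=CF/(1+0.0755)^t    t·PV
  1       187.50       174.3375       174.3375
  2       187.50       162.0990       324.1981
  3       187.50       150.7197       452.1591
  4       187.50       140.1392       560.5568
  5    25,187.50    17,503.8261    87,519.1305
  Σ                 18,131.1215    89,030.3820
P = 18,131.1215; D_Mac = 4.91036 yrs; D_mod = 4.56566 yrs.
DV01 ≈ 4.56566 × 18,131.1215 × 0.0001 = 8.278046.

A$8.278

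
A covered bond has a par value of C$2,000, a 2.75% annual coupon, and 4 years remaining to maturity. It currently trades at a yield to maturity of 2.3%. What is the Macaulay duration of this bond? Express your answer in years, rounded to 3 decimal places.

Periodic yield y = 0.023. Discount each cash flow and weight by its year:
  t   CF        PV=CF/(1+0.023)^t    t·PV
  1        55.00        53.7634        53.7634
  2        55.00        52.5547       105.1094
  3        55.00        51.3731       154.1193
  4     2,055.00     1,876.3303     7,505.3212
  Σ                  2,034.0215     7,818.3133
Price P = Σ PV = 2,034.0215.
Macaulay duration = Σ(t·PV) / P = 7,818.3133 / 2,034.0215 = 3.84377 years.

3.844 years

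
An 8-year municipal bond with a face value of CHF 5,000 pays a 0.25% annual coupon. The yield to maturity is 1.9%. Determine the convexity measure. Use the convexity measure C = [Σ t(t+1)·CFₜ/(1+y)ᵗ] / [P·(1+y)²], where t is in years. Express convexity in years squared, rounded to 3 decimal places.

68.473

With y = 0.019:
  t   CF        PV=CF/(1+0.019)^t    t·PV        t(t+1)·PV
  1        12.50        12.2669        12.2669          24.5339
  2        12.50        12.0382        24.0764          72.2292
  3        12.50        11.8137        35.4412         141.7649
  4        12.50        11.5935        46.3739         231.8693
  5        12.50        11.3773        56.8865         341.3189
  6        12.50        11.1652        66.9910         468.9367
  7        12.50        10.9570        76.6988         613.5907
  8     5,012.50     4,311.8229    34,494.5831     310,451.2480
  Σ                  4,393.0347    34,813.3178     312,345.4915
P = 4,393.0347.
Convexity = Σ t(t+1)·PV / [P·(1+y)²] = 312,345.4915 / (4,393.0347 × 1.038361) = 68.47346.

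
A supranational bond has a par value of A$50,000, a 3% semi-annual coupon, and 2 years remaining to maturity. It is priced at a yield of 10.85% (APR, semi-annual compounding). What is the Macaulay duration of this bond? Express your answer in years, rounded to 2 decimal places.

Periodic yield y = 0.05425. Discount each cash flow and weight by its period:
  t   CF        PV=CF/(1+0.05425)^t    t·PV
  1       750.00       711.4062       711.4062
  2       750.00       674.7984     1,349.5968
  3       750.00       640.0744     1,920.2231
  4    50,750.00    41,082.9488   164,331.7950
  Σ                 43,109.2277   168,313.0211
Price P = Σ PV = 43,109.2277.
Macaulay duration = Σ(t·PV) / P = 168,313.0211 / 43,109.2277 = 3.90434 half-year periods.
In years: 3.90434 / 2 = 1.95217 years.

1.95 years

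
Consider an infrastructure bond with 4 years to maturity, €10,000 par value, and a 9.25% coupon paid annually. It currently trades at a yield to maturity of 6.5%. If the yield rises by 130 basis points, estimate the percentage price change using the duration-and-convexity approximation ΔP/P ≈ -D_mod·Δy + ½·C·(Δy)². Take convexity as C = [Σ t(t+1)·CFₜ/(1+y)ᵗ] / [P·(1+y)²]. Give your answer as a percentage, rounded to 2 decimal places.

-4.20%

With y = 0.065:
  t   CF        PV=CF/(1+0.065)^t    t·PV        t(t+1)·PV
  1       925.00       868.5446       868.5446       1,737.0892
  2       925.00       815.5348     1,631.0697       4,893.2090
  3       925.00       765.7604     2,297.2812       9,189.1249
  4    10,925.00     8,492.2548    33,969.0191     169,845.0954
  Σ                 10,942.0946    38,765.9146     185,664.5185
P = 10,942.0946; D_Mac = 3.54282 yrs; D_mod = 3.32660 yrs; C = 14.95992.
Duration effect: -3.32660 × (+0.013) = -0.043246
Convexity effect: 0.5 × 14.95992 × (0.013)² = +0.0012641
ΔP/P ≈ -0.043246 + 0.0012641 = -0.041982 = -4.1982%.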